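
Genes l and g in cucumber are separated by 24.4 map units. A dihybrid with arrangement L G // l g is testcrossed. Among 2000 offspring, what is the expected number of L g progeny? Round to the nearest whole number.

A map distance of 24.4 map units corresponds to a recombination frequency of 0.244.
The F1 is L G / l g, so L g is a recombinant gamete class with expected frequency r/2 = 0.244/2 = 0.1220.
Expected number = 0.1220 × 2000 = 244.00 ≈ 244.

244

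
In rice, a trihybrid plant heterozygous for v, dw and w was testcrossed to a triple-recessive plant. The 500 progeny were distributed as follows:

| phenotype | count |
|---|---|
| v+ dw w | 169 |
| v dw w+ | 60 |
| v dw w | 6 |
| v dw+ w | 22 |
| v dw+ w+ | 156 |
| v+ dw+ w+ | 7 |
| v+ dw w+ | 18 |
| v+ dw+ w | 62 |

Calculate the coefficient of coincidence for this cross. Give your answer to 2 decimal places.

0.91

The two most frequent reciprocal classes, v dw+ w+ and v+ dw w, are the parental types, so the F1 was v dw+ w+ / v+ dw w.
The two rarest classes, v+ dw+ w+ and v dw w, are the double crossovers. Comparing them with the parentals, only the v allele has switched, so v is the middle locus and the order is dw – v – w.
dw–v: (122 + 13)/500 = 0.2700; v–w: (40 + 13)/500 = 0.1060.
Expected DCO frequency = 0.2700 × 0.1060 ≈ 0.02862; observed = 13/500 ≈ 0.02600.
Coefficient of coincidence = 0.02600/0.02862 ≈ 0.91.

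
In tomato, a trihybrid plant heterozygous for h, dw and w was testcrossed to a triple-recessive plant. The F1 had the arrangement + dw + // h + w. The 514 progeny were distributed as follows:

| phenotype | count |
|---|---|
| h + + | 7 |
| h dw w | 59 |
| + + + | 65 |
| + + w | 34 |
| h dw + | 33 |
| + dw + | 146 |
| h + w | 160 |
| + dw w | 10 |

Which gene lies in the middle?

The two rarest classes, + dw w and h + +, are the double crossovers. Comparing them with the parentals, only the w allele has switched, so w is the middle locus and the order is h – w – dw.

w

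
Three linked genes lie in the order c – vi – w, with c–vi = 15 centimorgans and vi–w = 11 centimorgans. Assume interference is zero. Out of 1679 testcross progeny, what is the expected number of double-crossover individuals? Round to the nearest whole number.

Map distances give recombination frequencies of 0.150 and 0.110 for the two intervals.
With no interference, expected double-crossover frequency = 0.150 × 0.110 = 0.01650.
Expected number = 0.01650 × 1679 = 27.70 ≈ 28.

28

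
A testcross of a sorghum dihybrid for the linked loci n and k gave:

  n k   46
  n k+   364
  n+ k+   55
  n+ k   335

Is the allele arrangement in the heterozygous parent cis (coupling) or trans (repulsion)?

The two most frequent classes are n+ k (335) and n k+ (364); these are the parental (non-recombinant) types.
So the F1 carried n+ k on one chromosome and n k+ on the other — the recessive alleles are on opposite chromosomes (trans / repulsion).

trans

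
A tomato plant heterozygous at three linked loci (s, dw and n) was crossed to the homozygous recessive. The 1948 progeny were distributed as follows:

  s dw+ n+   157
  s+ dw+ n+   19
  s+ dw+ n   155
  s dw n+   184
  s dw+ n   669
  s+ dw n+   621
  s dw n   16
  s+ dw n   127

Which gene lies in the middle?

The two most frequent reciprocal classes, s dw+ n and s+ dw n+, are the parental types, so the F1 was s dw+ n / s+ dw n+.
The two rarest classes, s dw n and s+ dw+ n+, are the double crossovers. Comparing them with the parentals, only the dw allele has switched, so dw is the middle locus and the order is s – dw – n.

dw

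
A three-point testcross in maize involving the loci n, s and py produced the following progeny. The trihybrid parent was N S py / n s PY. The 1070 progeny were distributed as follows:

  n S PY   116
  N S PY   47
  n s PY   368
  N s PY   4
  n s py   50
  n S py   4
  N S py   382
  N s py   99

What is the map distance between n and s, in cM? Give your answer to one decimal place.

20.8 cM

The two rarest classes, n S py and N s PY, are the double crossovers. Comparing them with the parentals, only the n allele has switched, so n is the middle locus and the order is py – n – s.
Crossovers in the n–s interval produce the single-crossover classes N s py and n S PY (99 + 116 = 215) plus the double crossovers (8).
RF(n–s) = (215 + 8) / 1070 = 223/1070 = 0.2084 → 20.8 cM.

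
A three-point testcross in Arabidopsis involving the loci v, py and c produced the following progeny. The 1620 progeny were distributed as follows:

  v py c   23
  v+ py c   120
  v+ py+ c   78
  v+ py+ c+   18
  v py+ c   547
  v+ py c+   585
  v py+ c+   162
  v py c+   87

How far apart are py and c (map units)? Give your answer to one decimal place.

19.9 map units

The two most frequent reciprocal classes, v py+ c and v+ py c+, are the parental types, so the F1 was v py+ c / v+ py c+.
The two rarest classes, v py c and v+ py+ c+, are the double crossovers. Comparing them with the parentals, only the py allele has switched, so py is the middle locus and the order is v – py – c.
Crossovers in the py–c interval produce the single-crossover classes v py+ c+ and v+ py c (162 + 120 = 282) plus the double crossovers (41).
RF(py–c) = (282 + 41) / 1620 = 323/1620 = 0.1994 → 19.9 map units.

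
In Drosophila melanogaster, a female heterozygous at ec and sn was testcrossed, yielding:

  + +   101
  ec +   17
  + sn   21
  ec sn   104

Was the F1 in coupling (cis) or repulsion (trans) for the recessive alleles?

The two most frequent classes are + + (101) and ec sn (104); these are the parental (non-recombinant) types.
So the F1 carried + + on one chromosome and ec sn on the other — the recessive alleles are on the same chromosome (cis / coupling).

cis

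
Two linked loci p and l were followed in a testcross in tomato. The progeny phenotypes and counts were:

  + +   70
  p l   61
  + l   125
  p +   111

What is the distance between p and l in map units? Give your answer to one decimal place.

35.7 map units

The two most frequent classes, + l (125) and p + (111), are the parental types, so the F1 was + l / p +.
The recombinant classes are + + and p l: 70 + 61 = 131.
Recombination frequency = 131/367 = 0.3569 ≈ 35.7%, i.e. 35.7 map units.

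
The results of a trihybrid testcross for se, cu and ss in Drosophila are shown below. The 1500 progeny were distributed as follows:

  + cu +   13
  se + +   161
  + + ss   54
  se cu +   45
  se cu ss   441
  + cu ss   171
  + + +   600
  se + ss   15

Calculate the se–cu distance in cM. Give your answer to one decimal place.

The two most frequent reciprocal classes, + + + and se cu ss, are the parental types, so the F1 was + + + / se cu ss.
The two rarest classes, + cu + and se + ss, are the double crossovers. Comparing them with the parentals, only the cu allele has switched, so cu is the middle locus and the order is se – cu – ss.
Crossovers in the se–cu interval produce the single-crossover classes se + + and + cu ss (161 + 171 = 332) plus the double crossovers (28).
RF(se–cu) = (332 + 28) / 1500 = 360/1500 = 0.2400 → 24.0 cM.

24.0 cM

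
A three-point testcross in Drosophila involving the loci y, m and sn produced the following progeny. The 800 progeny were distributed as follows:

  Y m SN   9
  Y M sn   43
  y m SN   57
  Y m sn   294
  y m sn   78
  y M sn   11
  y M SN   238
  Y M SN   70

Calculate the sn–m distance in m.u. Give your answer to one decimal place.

15.0 m.u.

The two most frequent reciprocal classes, y M SN and Y m sn, are the parental types, so the F1 was y M SN / Y m sn.
The two rarest classes, y M sn and Y m SN, are the double crossovers. Comparing them with the parentals, only the sn allele has switched, so sn is the middle locus and the order is y – sn – m.
Crossovers in the sn–m interval produce the single-crossover classes y m SN and Y M sn (57 + 43 = 100) plus the double crossovers (20).
RF(sn–m) = (100 + 20) / 800 = 120/800 = 0.1500 → 15.0 m.u.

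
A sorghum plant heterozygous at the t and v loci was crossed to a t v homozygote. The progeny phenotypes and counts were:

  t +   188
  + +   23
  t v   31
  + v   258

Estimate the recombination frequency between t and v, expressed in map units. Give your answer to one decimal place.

The two most frequent classes, + v (258) and t + (188), are the parental types, so the F1 was + v / t +.
The recombinant classes are + + and t v: 23 + 31 = 54.
Recombination frequency = 54/500 = 0.1080 ≈ 10.8%, i.e. 10.8 map units.

10.8 map units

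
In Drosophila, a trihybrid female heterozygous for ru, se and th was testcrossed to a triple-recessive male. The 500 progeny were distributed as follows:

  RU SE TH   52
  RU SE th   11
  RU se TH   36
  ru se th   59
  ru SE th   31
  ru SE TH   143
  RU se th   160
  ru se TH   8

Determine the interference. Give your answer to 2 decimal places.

The two most frequent reciprocal classes, ru SE TH and RU se th, are the parental types, so the F1 was ru SE TH / RU se th.
The two rarest classes, ru se TH and RU SE th, are the double crossovers. Comparing them with the parentals, only the se allele has switched, so se is the middle locus and the order is ru – se – th.
ru–se: (111 + 19)/500 = 0.2600; se–th: (67 + 19)/500 = 0.1720.
Expected DCO frequency = 0.2600 × 0.1720 ≈ 0.04472; observed = 19/500 ≈ 0.03800.
Coefficient of coincidence = 0.03800/0.04472 ≈ 0.85; interference = 1 − 0.85 = 0.15.

0.15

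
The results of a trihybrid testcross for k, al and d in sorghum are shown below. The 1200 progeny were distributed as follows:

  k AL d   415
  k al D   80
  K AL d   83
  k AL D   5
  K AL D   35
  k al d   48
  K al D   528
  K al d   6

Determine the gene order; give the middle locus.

d

The two most frequent reciprocal classes, k AL d and K al D, are the parental types, so the F1 was k AL d / K al D.
The two rarest classes, k AL D and K al d, are the double crossovers. Comparing them with the parentals, only the d allele has switched, so d is the middle locus and the order is k – d – al.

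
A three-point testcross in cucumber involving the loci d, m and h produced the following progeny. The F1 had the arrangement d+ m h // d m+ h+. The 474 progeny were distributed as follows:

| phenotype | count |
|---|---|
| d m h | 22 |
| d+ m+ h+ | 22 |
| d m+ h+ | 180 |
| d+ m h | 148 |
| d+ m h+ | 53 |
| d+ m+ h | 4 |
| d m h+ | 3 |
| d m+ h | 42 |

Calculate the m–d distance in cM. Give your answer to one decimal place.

10.8 cM

The two rarest classes, d+ m+ h and d m h+, are the double crossovers. Comparing them with the parentals, only the m allele has switched, so m is the middle locus and the order is d – m – h.
Crossovers in the d–m interval produce the single-crossover classes d m h and d+ m+ h+ (22 + 22 = 44) plus the double crossovers (7).
RF(d–m) = (44 + 7) / 474 = 51/474 = 0.1076 → 10.8 cM.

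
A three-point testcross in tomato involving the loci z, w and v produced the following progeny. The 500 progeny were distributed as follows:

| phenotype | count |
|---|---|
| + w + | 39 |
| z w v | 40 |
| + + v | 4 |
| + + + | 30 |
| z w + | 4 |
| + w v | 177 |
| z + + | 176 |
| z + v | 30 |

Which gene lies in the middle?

w

The two most frequent reciprocal classes, + w v and z + +, are the parental types, so the F1 was + w v / z + +.
The two rarest classes, + + v and z w +, are the double crossovers. Comparing them with the parentals, only the w allele has switched, so w is the middle locus and the order is v – w – z.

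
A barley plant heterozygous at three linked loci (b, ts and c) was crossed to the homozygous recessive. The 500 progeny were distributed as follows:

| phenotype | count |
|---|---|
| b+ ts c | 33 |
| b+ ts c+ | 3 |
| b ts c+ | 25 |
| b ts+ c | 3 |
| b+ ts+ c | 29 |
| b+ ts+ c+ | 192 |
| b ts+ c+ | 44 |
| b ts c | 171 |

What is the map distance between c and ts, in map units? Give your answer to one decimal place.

The two most frequent reciprocal classes, b ts c and b+ ts+ c+, are the parental types, so the F1 was b ts c / b+ ts+ c+.
The two rarest classes, b ts+ c and b+ ts c+, are the double crossovers. Comparing them with the parentals, only the ts allele has switched, so ts is the middle locus and the order is b – ts – c.
Crossovers in the ts–c interval produce the single-crossover classes b ts c+ and b+ ts+ c (25 + 29 = 54) plus the double crossovers (6).
RF(ts–c) = (54 + 6) / 500 = 60/500 = 0.1200 → 12.0 map units.

12.0 map units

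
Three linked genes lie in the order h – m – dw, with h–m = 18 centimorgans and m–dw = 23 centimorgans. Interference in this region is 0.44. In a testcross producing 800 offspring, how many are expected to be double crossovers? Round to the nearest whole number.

19

Map distances give recombination frequencies of 0.180 and 0.230 for the two intervals.
With interference 0.44 (so coincidence = 0.56), expected double-crossover frequency = 0.180 × 0.230 × 0.56 = 0.02318.
Expected number = 0.02318 × 800 = 18.55 ≈ 19.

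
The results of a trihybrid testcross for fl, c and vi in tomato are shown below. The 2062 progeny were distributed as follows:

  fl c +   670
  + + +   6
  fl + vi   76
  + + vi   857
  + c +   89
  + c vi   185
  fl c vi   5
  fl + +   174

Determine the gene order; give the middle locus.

vi

The two most frequent reciprocal classes, + + vi and fl c +, are the parental types, so the F1 was + + vi / fl c +.
The two rarest classes, + + + and fl c vi, are the double crossovers. Comparing them with the parentals, only the vi allele has switched, so vi is the middle locus and the order is c – vi – fl.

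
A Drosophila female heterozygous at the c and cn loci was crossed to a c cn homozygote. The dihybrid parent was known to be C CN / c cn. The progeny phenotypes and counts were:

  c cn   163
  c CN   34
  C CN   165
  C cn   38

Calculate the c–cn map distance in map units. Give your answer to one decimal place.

The recombinant classes are C cn and c CN: 38 + 34 = 72.
Recombination frequency = 72/400 = 0.1800 ≈ 18.0%, i.e. 18.0 map units.

18.0 map units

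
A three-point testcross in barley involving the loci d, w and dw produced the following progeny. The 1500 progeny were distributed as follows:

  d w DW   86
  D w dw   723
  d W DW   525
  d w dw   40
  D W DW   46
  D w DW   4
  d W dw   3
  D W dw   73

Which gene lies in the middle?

dw

The two most frequent reciprocal classes, d W DW and D w dw, are the parental types, so the F1 was d W DW / D w dw.
The two rarest classes, d W dw and D w DW, are the double crossovers. Comparing them with the parentals, only the dw allele has switched, so dw is the middle locus and the order is w – dw – d.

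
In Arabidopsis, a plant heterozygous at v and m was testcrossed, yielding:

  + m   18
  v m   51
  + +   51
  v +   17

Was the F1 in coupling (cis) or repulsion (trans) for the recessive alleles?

The two most frequent classes are + + (51) and v m (51); these are the parental (non-recombinant) types.
So the F1 carried + + on one chromosome and v m on the other — the recessive alleles are on the same chromosome (cis / coupling).

cis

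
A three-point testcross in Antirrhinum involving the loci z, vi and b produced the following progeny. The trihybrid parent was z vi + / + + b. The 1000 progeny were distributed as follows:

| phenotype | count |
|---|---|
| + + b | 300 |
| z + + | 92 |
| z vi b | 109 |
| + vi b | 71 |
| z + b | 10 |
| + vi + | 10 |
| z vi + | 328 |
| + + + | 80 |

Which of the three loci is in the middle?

z

The two rarest classes, + vi + and z + b, are the double crossovers. Comparing them with the parentals, only the z allele has switched, so z is the middle locus and the order is b – z – vi.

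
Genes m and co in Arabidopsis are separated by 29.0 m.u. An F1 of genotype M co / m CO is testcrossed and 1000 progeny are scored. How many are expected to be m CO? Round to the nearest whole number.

355

A map distance of 29.0 m.u. corresponds to a recombination frequency of 0.290.
The F1 is M co / m CO, so m CO is a parental gamete class with expected frequency (1 − r)/2 = 0.710/2 = 0.3550.
Expected number = 0.3550 × 1000 = 355.00 ≈ 355.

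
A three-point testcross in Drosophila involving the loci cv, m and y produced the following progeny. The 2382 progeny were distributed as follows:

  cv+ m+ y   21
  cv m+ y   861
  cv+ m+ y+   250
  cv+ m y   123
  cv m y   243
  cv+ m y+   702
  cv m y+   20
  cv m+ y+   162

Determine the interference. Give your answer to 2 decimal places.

0.44

The two most frequent reciprocal classes, cv m+ y and cv+ m y+, are the parental types, so the F1 was cv m+ y / cv+ m y+.
The two rarest classes, cv+ m+ y and cv m y+, are the double crossovers. Comparing them with the parentals, only the cv allele has switched, so cv is the middle locus and the order is y – cv – m.
y–cv: (285 + 41)/2382 = 0.1369; cv–m: (493 + 41)/2382 = 0.2242.
Expected DCO frequency = 0.1369 × 0.2242 ≈ 0.03069; observed = 41/2382 ≈ 0.01721.
Coefficient of coincidence = 0.01721/0.03069 ≈ 0.56; interference = 1 − 0.56 = 0.44.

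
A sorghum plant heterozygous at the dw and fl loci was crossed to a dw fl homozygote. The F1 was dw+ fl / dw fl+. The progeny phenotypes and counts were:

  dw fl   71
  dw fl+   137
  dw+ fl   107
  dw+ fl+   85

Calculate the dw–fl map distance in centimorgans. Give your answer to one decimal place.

The recombinant classes are dw+ fl+ and dw fl: 85 + 71 = 156.
Recombination frequency = 156/400 = 0.3900 ≈ 39.0%, i.e. 39.0 centimorgans.

39.0 centimorgans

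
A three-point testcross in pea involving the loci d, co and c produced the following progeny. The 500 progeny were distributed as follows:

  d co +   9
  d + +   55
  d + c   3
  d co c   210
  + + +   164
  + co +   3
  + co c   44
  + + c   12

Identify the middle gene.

co

The two most frequent reciprocal classes, d co c and + + +, are the parental types, so the F1 was d co c / + + +.
The two rarest classes, d + c and + co +, are the double crossovers. Comparing them with the parentals, only the co allele has switched, so co is the middle locus and the order is d – co – c.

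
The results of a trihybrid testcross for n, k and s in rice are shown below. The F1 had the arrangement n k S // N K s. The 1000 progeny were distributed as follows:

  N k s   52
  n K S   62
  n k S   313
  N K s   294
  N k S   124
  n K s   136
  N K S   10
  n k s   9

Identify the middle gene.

The two rarest classes, n k s and N K S, are the double crossovers. Comparing them with the parentals, only the s allele has switched, so s is the middle locus and the order is n – s – k.

s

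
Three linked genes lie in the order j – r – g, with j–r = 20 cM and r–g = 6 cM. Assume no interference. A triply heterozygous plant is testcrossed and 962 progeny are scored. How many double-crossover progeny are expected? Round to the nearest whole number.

12

Map distances give recombination frequencies of 0.200 and 0.060 for the two intervals.
With no interference, expected double-crossover frequency = 0.200 × 0.060 = 0.01200.
Expected number = 0.01200 × 962 = 11.54 ≈ 12.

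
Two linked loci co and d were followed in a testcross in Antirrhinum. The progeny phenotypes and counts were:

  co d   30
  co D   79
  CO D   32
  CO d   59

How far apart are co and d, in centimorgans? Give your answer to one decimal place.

The two most frequent classes, CO d (59) and co D (79), are the parental types, so the F1 was CO d / co D.
The recombinant classes are CO D and co d: 32 + 30 = 62.
Recombination frequency = 62/200 = 0.3100 ≈ 31.0%, i.e. 31.0 centimorgans.

31.0 centimorgans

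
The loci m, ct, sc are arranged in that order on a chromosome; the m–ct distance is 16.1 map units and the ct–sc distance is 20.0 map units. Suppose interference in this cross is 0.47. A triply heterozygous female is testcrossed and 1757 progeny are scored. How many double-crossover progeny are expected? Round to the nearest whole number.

30

Map distances give recombination frequencies of 0.161 and 0.200 for the two intervals.
With interference 0.47 (so coincidence = 0.53), expected double-crossover frequency = 0.161 × 0.200 × 0.53 = 0.01707.
Expected number = 0.01707 × 1757 = 29.98 ≈ 30.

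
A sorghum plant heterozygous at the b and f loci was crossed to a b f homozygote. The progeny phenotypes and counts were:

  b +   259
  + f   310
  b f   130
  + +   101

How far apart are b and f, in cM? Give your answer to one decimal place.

The two most frequent classes, + f (310) and b + (259), are the parental types, so the F1 was + f / b +.
The recombinant classes are + + and b f: 101 + 130 = 231.
Recombination frequency = 231/800 = 0.2888 ≈ 28.9%, i.e. 28.9 cM.

28.9 cM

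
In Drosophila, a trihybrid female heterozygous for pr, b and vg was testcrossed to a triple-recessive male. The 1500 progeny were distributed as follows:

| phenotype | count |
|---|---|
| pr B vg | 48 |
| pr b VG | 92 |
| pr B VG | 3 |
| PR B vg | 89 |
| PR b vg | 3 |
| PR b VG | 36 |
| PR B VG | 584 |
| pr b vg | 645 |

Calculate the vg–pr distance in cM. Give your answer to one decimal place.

12.5 cM

The two most frequent reciprocal classes, pr b vg and PR B VG, are the parental types, so the F1 was pr b vg / PR B VG.
The two rarest classes, PR b vg and pr B VG, are the double crossovers. Comparing them with the parentals, only the pr allele has switched, so pr is the middle locus and the order is vg – pr – b.
Crossovers in the vg–pr interval produce the single-crossover classes pr b VG and PR B vg (92 + 89 = 181) plus the double crossovers (6).
RF(vg–pr) = (181 + 6) / 1500 = 187/1500 = 0.1247 → 12.5 cM.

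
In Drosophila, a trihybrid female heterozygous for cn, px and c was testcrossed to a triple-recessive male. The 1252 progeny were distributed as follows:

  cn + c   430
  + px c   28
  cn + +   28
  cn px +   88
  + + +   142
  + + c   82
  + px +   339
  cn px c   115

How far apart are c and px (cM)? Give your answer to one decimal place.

25.0 cM

The two most frequent reciprocal classes, + px + and cn + c, are the parental types, so the F1 was + px + / cn + c.
The two rarest classes, + px c and cn + +, are the double crossovers. Comparing them with the parentals, only the c allele has switched, so c is the middle locus and the order is cn – c – px.
Crossovers in the c–px interval produce the single-crossover classes + + + and cn px c (142 + 115 = 257) plus the double crossovers (56).
RF(c–px) = (257 + 56) / 1252 = 313/1252 = 0.2500 → 25.0 cM.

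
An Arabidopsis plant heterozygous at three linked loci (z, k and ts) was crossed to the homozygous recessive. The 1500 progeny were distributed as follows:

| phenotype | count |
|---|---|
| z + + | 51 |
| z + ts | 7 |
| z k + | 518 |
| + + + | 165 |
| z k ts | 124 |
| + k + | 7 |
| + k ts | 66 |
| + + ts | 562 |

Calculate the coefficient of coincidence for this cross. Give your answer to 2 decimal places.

The two most frequent reciprocal classes, + + ts and z k +, are the parental types, so the F1 was + + ts / z k +.
The two rarest classes, z + ts and + k +, are the double crossovers. Comparing them with the parentals, only the z allele has switched, so z is the middle locus and the order is ts – z – k.
ts–z: (289 + 14)/1500 = 0.2020; z–k: (117 + 14)/1500 = 0.0873.
Expected DCO frequency = 0.2020 × 0.0873 ≈ 0.01763; observed = 14/1500 ≈ 0.00933.
Coefficient of coincidence = 0.00933/0.01763 ≈ 0.53.

0.53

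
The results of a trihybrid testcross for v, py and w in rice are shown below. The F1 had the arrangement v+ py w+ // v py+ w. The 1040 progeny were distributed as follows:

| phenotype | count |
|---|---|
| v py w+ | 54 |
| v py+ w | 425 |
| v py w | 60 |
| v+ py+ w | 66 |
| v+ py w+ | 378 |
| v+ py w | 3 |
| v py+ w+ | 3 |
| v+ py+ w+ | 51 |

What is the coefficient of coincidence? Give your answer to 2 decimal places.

The two rarest classes, v+ py w and v py+ w+, are the double crossovers. Comparing them with the parentals, only the w allele has switched, so w is the middle locus and the order is py – w – v.
py–w: (111 + 6)/1040 = 0.1125; w–v: (120 + 6)/1040 = 0.1212.
Expected DCO frequency = 0.1125 × 0.1212 ≈ 0.01364; observed = 6/1040 ≈ 0.00577.
Coefficient of coincidence = 0.00577/0.01364 ≈ 0.42.

0.42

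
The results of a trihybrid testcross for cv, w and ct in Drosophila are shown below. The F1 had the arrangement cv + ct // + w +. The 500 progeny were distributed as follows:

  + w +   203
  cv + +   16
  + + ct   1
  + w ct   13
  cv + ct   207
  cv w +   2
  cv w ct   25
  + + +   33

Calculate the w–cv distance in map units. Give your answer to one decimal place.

12.2 map units

The two rarest classes, + + ct and cv w +, are the double crossovers. Comparing them with the parentals, only the cv allele has switched, so cv is the middle locus and the order is w – cv – ct.
Crossovers in the w–cv interval produce the single-crossover classes cv w ct and + + + (25 + 33 = 58) plus the double crossovers (3).
RF(w–cv) = (58 + 3) / 500 = 61/500 = 0.1220 → 12.2 map units.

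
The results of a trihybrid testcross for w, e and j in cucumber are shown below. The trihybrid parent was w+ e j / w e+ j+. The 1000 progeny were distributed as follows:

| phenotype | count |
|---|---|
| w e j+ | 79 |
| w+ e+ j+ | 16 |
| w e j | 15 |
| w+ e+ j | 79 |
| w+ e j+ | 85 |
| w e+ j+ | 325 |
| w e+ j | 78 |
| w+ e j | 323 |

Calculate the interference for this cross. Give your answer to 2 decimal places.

The two rarest classes, w e j and w+ e+ j+, are the double crossovers. Comparing them with the parentals, only the w allele has switched, so w is the middle locus and the order is e – w – j.
e–w: (158 + 31)/1000 = 0.1890; w–j: (163 + 31)/1000 = 0.1940.
Expected DCO frequency = 0.1890 × 0.1940 ≈ 0.03667; observed = 31/1000 ≈ 0.03100.
Coefficient of coincidence = 0.03100/0.03667 ≈ 0.85; interference = 1 − 0.85 = 0.15.

0.15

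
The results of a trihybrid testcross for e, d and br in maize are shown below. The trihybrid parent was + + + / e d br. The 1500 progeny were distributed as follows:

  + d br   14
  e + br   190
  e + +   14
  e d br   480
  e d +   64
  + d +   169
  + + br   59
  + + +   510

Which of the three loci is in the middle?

e

The two rarest classes, e + + and + d br, are the double crossovers. Comparing them with the parentals, only the e allele has switched, so e is the middle locus and the order is br – e – d.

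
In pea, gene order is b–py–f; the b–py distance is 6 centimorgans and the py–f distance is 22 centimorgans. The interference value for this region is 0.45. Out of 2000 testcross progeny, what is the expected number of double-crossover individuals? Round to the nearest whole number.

15

Map distances give recombination frequencies of 0.060 and 0.220 for the two intervals.
With interference 0.45 (so coincidence = 0.55), expected double-crossover frequency = 0.060 × 0.220 × 0.55 = 0.00726.
Expected number = 0.00726 × 2000 = 14.52 ≈ 15.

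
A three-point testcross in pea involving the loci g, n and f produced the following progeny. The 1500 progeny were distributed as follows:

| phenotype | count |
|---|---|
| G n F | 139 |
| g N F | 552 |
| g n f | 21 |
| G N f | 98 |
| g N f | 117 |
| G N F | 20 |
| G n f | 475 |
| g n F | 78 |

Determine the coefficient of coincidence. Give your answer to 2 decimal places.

0.95

The two most frequent reciprocal classes, G n f and g N F, are the parental types, so the F1 was G n f / g N F.
The two rarest classes, g n f and G N F, are the double crossovers. Comparing them with the parentals, only the g allele has switched, so g is the middle locus and the order is n – g – f.
n–g: (176 + 41)/1500 = 0.1447; g–f: (256 + 41)/1500 = 0.1980.
Expected DCO frequency = 0.1447 × 0.1980 ≈ 0.02865; observed = 41/1500 ≈ 0.02733.
Coefficient of coincidence = 0.02733/0.02865 ≈ 0.95.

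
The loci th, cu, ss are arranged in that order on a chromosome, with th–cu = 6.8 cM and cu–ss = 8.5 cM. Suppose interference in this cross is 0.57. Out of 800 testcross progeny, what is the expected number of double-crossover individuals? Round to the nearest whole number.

2

Map distances give recombination frequencies of 0.068 and 0.085 for the two intervals.
With interference 0.57 (so coincidence = 0.43), expected double-crossover frequency = 0.068 × 0.085 × 0.43 = 0.00249.
Expected number = 0.00249 × 800 = 1.99 ≈ 2.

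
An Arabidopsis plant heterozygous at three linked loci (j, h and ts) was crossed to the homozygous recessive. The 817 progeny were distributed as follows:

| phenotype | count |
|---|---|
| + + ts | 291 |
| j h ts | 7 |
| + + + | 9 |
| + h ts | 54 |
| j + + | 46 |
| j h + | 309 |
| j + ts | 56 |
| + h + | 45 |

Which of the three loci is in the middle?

The two most frequent reciprocal classes, j h + and + + ts, are the parental types, so the F1 was j h + / + + ts.
The two rarest classes, j h ts and + + +, are the double crossovers. Comparing them with the parentals, only the ts allele has switched, so ts is the middle locus and the order is j – ts – h.

ts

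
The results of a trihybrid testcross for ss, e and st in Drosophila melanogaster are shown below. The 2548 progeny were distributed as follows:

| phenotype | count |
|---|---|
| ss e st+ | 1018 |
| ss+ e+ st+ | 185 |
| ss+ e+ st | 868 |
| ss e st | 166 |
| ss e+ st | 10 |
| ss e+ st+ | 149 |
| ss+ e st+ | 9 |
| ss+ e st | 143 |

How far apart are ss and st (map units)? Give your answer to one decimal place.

14.5 map units

The two most frequent reciprocal classes, ss+ e+ st and ss e st+, are the parental types, so the F1 was ss+ e+ st / ss e st+.
The two rarest classes, ss e+ st and ss+ e st+, are the double crossovers. Comparing them with the parentals, only the ss allele has switched, so ss is the middle locus and the order is e – ss – st.
Crossovers in the ss–st interval produce the single-crossover classes ss+ e+ st+ and ss e st (185 + 166 = 351) plus the double crossovers (19).
RF(ss–st) = (351 + 19) / 2548 = 370/2548 = 0.1452 → 14.5 map units.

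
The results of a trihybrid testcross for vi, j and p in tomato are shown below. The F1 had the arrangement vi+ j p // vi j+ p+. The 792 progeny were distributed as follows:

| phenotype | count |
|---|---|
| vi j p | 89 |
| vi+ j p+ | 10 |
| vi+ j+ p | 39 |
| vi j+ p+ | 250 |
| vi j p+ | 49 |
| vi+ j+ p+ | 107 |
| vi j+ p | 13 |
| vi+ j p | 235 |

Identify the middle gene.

The two rarest classes, vi+ j p+ and vi j+ p, are the double crossovers. Comparing them with the parentals, only the p allele has switched, so p is the middle locus and the order is j – p – vi.

p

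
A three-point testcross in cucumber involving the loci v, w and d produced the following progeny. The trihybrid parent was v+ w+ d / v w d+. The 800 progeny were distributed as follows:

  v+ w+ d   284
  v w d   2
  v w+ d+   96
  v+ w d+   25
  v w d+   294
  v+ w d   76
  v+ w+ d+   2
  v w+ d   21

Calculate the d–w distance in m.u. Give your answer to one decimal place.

The two rarest classes, v+ w+ d+ and v w d, are the double crossovers. Comparing them with the parentals, only the d allele has switched, so d is the middle locus and the order is v – d – w.
Crossovers in the d–w interval produce the single-crossover classes v+ w d and v w+ d+ (76 + 96 = 172) plus the double crossovers (4).
RF(d–w) = (172 + 4) / 800 = 176/800 = 0.2200 → 22.0 m.u.

22.0 m.u.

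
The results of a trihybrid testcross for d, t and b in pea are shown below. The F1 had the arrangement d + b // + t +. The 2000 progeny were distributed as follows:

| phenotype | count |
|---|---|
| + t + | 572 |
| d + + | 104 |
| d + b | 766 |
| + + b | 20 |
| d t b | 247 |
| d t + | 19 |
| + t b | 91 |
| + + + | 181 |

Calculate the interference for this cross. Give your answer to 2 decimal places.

The two rarest classes, + + b and d t +, are the double crossovers. Comparing them with the parentals, only the d allele has switched, so d is the middle locus and the order is t – d – b.
t–d: (428 + 39)/2000 = 0.2335; d–b: (195 + 39)/2000 = 0.1170.
Expected DCO frequency = 0.2335 × 0.1170 ≈ 0.02732; observed = 39/2000 ≈ 0.01950.
Coefficient of coincidence = 0.01950/0.02732 ≈ 0.71; interference = 1 − 0.71 = 0.29.

0.29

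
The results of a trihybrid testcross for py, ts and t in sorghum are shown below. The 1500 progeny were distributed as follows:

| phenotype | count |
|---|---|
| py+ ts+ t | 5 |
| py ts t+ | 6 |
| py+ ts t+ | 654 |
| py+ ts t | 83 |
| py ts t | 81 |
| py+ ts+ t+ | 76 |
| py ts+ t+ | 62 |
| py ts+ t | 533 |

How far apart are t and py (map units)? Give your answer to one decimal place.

The two most frequent reciprocal classes, py+ ts t+ and py ts+ t, are the parental types, so the F1 was py+ ts t+ / py ts+ t.
The two rarest classes, py ts t+ and py+ ts+ t, are the double crossovers. Comparing them with the parentals, only the py allele has switched, so py is the middle locus and the order is t – py – ts.
Crossovers in the t–py interval produce the single-crossover classes py+ ts t and py ts+ t+ (83 + 62 = 145) plus the double crossovers (11).
RF(t–py) = (145 + 11) / 1500 = 156/1500 = 0.1040 → 10.4 map units.

10.4 map units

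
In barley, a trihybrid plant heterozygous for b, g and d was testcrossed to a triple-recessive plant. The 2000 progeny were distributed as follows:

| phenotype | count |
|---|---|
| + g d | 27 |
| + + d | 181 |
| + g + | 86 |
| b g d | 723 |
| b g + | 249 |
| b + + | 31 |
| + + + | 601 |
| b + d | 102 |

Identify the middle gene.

b

The two most frequent reciprocal classes, b g d and + + +, are the parental types, so the F1 was b g d / + + +.
The two rarest classes, + g d and b + +, are the double crossovers. Comparing them with the parentals, only the b allele has switched, so b is the middle locus and the order is d – b – g.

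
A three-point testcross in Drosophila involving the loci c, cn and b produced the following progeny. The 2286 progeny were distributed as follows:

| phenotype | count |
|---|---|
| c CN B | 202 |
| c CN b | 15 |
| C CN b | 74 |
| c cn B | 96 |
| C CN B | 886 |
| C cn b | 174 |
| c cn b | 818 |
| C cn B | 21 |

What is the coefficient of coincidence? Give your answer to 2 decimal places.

The two most frequent reciprocal classes, C CN B and c cn b, are the parental types, so the F1 was C CN B / c cn b.
The two rarest classes, C cn B and c CN b, are the double crossovers. Comparing them with the parentals, only the cn allele has switched, so cn is the middle locus and the order is b – cn – c.
b–cn: (170 + 36)/2286 = 0.0901; cn–c: (376 + 36)/2286 = 0.1802.
Expected DCO frequency = 0.0901 × 0.1802 ≈ 0.01624; observed = 36/2286 ≈ 0.01575.
Coefficient of coincidence = 0.01575/0.01624 ≈ 0.97.

0.97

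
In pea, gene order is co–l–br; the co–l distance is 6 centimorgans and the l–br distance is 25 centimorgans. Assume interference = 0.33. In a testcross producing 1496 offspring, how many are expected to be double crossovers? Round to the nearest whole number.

15

Map distances give recombination frequencies of 0.060 and 0.250 for the two intervals.
With interference 0.33 (so coincidence = 0.67), expected double-crossover frequency = 0.060 × 0.250 × 0.67 = 0.01005.
Expected number = 0.01005 × 1496 = 15.03 ≈ 15.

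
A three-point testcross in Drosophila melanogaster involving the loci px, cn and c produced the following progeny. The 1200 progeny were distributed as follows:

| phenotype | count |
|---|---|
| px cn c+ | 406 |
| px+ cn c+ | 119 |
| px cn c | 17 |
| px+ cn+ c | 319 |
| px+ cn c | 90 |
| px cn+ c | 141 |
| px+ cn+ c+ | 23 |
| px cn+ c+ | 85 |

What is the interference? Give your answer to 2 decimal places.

0.26

The two most frequent reciprocal classes, px+ cn+ c and px cn c+, are the parental types, so the F1 was px+ cn+ c / px cn c+.
The two rarest classes, px+ cn+ c+ and px cn c, are the double crossovers. Comparing them with the parentals, only the c allele has switched, so c is the middle locus and the order is px – c – cn.
px–c: (260 + 40)/1200 = 0.2500; c–cn: (175 + 40)/1200 = 0.1792.
Expected DCO frequency = 0.2500 × 0.1792 ≈ 0.04480; observed = 40/1200 ≈ 0.03333.
Coefficient of coincidence = 0.03333/0.04480 ≈ 0.74; interference = 1 − 0.74 = 0.26.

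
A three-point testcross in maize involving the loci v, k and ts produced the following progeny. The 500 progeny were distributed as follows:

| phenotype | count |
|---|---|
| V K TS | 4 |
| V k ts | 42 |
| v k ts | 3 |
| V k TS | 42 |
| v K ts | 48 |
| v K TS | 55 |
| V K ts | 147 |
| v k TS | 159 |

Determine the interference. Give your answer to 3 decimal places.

0.653

The two most frequent reciprocal classes, v k TS and V K ts, are the parental types, so the F1 was v k TS / V K ts.
The two rarest classes, v k ts and V K TS, are the double crossovers. Comparing them with the parentals, only the ts allele has switched, so ts is the middle locus and the order is v – ts – k.
v–ts: (90 + 7)/500 = 0.1940; ts–k: (97 + 7)/500 = 0.2080.
Expected DCO frequency = 0.1940 × 0.2080 ≈ 0.04035; observed = 7/500 ≈ 0.01400.
Coefficient of coincidence = 0.01400/0.04035 ≈ 0.347; interference = 1 − 0.347 = 0.653.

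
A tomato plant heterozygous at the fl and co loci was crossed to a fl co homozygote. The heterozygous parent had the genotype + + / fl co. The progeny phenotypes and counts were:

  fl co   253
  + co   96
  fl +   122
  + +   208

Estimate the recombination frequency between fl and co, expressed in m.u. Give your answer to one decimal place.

The recombinant classes are + co and fl +: 96 + 122 = 218.
Recombination frequency = 218/679 = 0.3211 ≈ 32.1%, i.e. 32.1 m.u.

32.1 m.u.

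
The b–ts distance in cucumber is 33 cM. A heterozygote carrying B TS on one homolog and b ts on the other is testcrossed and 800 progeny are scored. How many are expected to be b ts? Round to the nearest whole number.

268

A map distance of 33 cM corresponds to a recombination frequency of 0.330.
The F1 is B TS / b ts, so b ts is a parental gamete class with expected frequency (1 − r)/2 = 0.670/2 = 0.3350.
Expected number = 0.3350 × 800 = 268.00 ≈ 268.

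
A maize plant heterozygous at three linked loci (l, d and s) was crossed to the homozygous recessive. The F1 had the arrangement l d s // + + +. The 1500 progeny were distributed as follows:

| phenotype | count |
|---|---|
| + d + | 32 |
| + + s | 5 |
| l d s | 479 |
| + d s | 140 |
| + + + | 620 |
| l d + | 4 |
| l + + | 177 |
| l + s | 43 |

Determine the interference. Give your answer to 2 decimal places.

0.51

The two rarest classes, l d + and + + s, are the double crossovers. Comparing them with the parentals, only the s allele has switched, so s is the middle locus and the order is l – s – d.
l–s: (317 + 9)/1500 = 0.2173; s–d: (75 + 9)/1500 = 0.0560.
Expected DCO frequency = 0.2173 × 0.0560 ≈ 0.01217; observed = 9/1500 ≈ 0.00600.
Coefficient of coincidence = 0.00600/0.01217 ≈ 0.49; interference = 1 − 0.49 = 0.51.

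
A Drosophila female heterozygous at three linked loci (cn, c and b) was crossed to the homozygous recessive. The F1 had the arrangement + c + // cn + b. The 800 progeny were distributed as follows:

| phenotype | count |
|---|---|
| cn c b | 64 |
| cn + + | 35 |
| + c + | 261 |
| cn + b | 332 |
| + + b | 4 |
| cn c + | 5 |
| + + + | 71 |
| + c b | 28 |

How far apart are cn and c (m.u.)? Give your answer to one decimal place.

18.0 m.u.

The two rarest classes, cn c + and + + b, are the double crossovers. Comparing them with the parentals, only the cn allele has switched, so cn is the middle locus and the order is c – cn – b.
Crossovers in the c–cn interval produce the single-crossover classes + + + and cn c b (71 + 64 = 135) plus the double crossovers (9).
RF(c–cn) = (135 + 9) / 800 = 144/800 = 0.1800 → 18.0 m.u.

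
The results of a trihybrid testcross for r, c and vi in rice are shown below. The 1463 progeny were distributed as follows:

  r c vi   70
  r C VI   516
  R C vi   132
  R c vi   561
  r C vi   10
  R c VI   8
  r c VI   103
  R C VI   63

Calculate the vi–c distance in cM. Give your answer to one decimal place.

17.3 cM

The two most frequent reciprocal classes, r C VI and R c vi, are the parental types, so the F1 was r C VI / R c vi.
The two rarest classes, r C vi and R c VI, are the double crossovers. Comparing them with the parentals, only the vi allele has switched, so vi is the middle locus and the order is c – vi – r.
Crossovers in the c–vi interval produce the single-crossover classes r c VI and R C vi (103 + 132 = 235) plus the double crossovers (18).
RF(c–vi) = (235 + 18) / 1463 = 253/1463 = 0.1729 → 17.3 cM.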